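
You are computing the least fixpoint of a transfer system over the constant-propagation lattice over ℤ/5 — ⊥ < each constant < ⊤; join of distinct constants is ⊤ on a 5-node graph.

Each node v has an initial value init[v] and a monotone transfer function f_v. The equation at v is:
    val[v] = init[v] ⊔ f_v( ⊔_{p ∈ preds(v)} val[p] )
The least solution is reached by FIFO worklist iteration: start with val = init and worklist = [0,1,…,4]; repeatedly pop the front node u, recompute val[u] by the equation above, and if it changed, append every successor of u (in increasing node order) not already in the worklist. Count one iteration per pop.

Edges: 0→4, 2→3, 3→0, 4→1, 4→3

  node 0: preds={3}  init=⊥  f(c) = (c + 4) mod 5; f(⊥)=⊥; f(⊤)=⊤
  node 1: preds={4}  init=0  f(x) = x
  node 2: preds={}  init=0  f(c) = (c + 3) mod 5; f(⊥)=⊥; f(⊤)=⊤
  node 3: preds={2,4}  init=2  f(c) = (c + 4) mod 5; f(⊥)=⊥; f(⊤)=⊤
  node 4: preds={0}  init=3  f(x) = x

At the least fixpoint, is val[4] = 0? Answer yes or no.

Iteration log — 9 steps:
  step 1. node 0  ⊔preds=2  new=1  old=⊥  +wl: 
  step 2. node 1  ⊔preds=3  new=⊤  old=0  +wl: 
  step 3. node 2  ⊔preds=⊥  new=0  stable
  step 4. node 3  ⊔preds=⊤  new=⊤  old=2  +wl: 0
  step 5. node 4  ⊔preds=1  new=⊤  old=3  +wl: 1,3
  step 6. node 0  ⊔preds=⊤  new=⊤  old=1  +wl: 4
  step 7. node 1  ⊔preds=⊤  new=⊤  stable
  step 8. node 3  ⊔preds=⊤  new=⊤  stable
  step 9. node 4  ⊔preds=⊤  new=⊤  stable

Least fixpoint reached:
  node 0: ⊤
  node 1: ⊤
  node 2: 0
  node 3: ⊤
  node 4: ⊤

no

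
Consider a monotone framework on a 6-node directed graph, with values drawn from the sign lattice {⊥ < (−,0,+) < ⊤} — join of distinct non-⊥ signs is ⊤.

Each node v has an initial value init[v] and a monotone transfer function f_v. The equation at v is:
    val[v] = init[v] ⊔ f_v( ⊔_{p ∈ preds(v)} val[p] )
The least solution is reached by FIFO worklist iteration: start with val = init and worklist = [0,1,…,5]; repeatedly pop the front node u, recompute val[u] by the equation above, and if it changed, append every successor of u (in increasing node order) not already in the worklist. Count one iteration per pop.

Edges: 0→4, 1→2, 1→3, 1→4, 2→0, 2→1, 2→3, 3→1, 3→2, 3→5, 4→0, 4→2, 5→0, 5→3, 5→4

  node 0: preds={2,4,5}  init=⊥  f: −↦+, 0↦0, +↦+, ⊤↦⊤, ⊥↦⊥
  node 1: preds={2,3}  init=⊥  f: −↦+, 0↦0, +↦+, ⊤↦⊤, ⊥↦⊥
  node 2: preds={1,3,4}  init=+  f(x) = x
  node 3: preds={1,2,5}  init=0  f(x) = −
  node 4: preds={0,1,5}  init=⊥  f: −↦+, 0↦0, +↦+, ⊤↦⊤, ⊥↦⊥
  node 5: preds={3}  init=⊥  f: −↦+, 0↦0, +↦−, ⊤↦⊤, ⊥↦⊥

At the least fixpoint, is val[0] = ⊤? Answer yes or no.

Worklist (11 pops):
  #1 pop 0: in=+ → + (was ⊥); enqueue []
  #2 pop 1: in=⊤ → ⊤ (was ⊥); enqueue []
  #3 pop 2: in=⊤ → ⊤ (was +); enqueue [0,1]
  #4 pop 3: in=⊤ → ⊤ (was 0); enqueue [2]
  #5 pop 4: in=⊤ → ⊤ (was ⊥); enqueue []
  #6 pop 5: in=⊤ → ⊤ (was ⊥); enqueue [3,4]
  #7 pop 0: in=⊤ → ⊤ (was +); enqueue []
  #8 pop 1: in=⊤ → ⊤ (no change)
  #9 pop 2: in=⊤ → ⊤ (no change)
  #10 pop 3: in=⊤ → ⊤ (no change)
  #11 pop 4: in=⊤ → ⊤ (no change)

Fixpoint:
  val[0] = ⊤
  val[1] = ⊤
  val[2] = ⊤
  val[3] = ⊤
  val[4] = ⊤
  val[5] = ⊤

yes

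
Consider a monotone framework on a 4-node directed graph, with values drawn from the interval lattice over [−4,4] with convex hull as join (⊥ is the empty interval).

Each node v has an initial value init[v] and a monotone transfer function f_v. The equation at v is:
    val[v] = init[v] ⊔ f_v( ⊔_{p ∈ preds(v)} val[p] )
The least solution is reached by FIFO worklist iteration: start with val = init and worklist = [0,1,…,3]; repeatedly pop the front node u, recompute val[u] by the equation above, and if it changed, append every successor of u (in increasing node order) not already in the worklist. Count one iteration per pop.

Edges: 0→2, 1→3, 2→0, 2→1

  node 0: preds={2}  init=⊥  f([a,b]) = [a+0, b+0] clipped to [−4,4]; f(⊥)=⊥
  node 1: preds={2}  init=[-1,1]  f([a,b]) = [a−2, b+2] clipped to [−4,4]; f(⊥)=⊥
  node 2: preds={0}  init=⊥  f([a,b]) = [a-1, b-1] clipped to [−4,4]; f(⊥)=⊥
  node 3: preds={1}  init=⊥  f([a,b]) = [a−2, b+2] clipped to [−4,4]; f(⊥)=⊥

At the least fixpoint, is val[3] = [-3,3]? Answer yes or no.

yes

Iteration log — 4 steps:
  step 1. node 0  ⊔preds=⊥  new=⊥  stable
  step 2. node 1  ⊔preds=⊥  new=[-1,1]  stable
  step 3. node 2  ⊔preds=⊥  new=⊥  stable
  step 4. node 3  ⊔preds=[-1,1]  new=[-3,3]  old=⊥  +wl: 

Least fixpoint reached:
  node 0: ⊥
  node 1: [-1,1]
  node 2: ⊥
  node 3: [-3,3]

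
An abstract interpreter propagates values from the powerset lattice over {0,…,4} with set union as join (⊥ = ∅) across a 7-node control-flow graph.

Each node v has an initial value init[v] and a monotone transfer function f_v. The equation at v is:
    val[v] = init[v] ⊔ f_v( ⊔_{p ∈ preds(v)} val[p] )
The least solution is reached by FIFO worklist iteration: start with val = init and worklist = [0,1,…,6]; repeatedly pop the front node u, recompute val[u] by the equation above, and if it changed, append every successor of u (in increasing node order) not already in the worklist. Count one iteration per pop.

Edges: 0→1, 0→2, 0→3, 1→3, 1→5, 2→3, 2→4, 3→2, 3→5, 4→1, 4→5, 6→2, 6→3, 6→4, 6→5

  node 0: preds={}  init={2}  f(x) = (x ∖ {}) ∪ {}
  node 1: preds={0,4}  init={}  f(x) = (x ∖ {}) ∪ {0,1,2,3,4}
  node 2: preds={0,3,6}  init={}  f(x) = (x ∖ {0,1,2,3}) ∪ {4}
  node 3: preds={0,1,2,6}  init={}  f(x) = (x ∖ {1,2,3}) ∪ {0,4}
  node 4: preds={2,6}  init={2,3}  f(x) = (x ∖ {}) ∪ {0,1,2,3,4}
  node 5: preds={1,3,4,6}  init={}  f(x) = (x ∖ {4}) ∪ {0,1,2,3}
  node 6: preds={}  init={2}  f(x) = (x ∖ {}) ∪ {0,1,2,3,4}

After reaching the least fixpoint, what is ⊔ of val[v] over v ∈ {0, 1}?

Iteration log — 12 steps:
  step 1. node 0  ⊔preds={}  new={2}  stable
  step 2. node 1  ⊔preds={2,3}  new={0,1,2,3,4}  old={}  +wl: 
  step 3. node 2  ⊔preds={2}  new={4}  old={}  +wl: 
  step 4. node 3  ⊔preds={0,1,2,3,4}  new={0,4}  old={}  +wl: 2
  step 5. node 4  ⊔preds={2,4}  new={0,1,2,3,4}  old={2,3}  +wl: 1
  step 6. node 5  ⊔preds={0,1,2,3,4}  new={0,1,2,3}  old={}  +wl: 
  step 7. node 6  ⊔preds={}  new={0,1,2,3,4}  old={2}  +wl: 3,4,5
  step 8. node 2  ⊔preds={0,1,2,3,4}  new={4}  stable
  step 9. node 1  ⊔preds={0,1,2,3,4}  new={0,1,2,3,4}  stable
  step 10. node 3  ⊔preds={0,1,2,3,4}  new={0,4}  stable
  step 11. node 4  ⊔preds={0,1,2,3,4}  new={0,1,2,3,4}  stable
  step 12. node 5  ⊔preds={0,1,2,3,4}  new={0,1,2,3}  stable

Least fixpoint reached:
  node 0: {2}
  node 1: {0,1,2,3,4}
  node 2: {4}
  node 3: {0,4}
  node 4: {0,1,2,3,4}
  node 5: {0,1,2,3}
  node 6: {0,1,2,3,4}

{0,1,2,3,4}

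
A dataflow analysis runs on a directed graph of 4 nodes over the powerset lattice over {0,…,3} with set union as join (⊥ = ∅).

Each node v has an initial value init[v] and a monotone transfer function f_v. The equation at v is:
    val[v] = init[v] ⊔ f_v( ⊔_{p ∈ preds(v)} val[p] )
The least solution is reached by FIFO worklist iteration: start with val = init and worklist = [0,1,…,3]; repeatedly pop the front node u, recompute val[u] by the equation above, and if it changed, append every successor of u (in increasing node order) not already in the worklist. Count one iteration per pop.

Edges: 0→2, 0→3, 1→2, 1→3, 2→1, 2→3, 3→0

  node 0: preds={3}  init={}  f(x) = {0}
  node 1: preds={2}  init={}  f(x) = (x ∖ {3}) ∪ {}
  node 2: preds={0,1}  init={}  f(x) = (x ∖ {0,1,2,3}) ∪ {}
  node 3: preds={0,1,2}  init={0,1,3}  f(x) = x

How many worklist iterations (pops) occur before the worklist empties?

Iteration log — 4 steps:
  step 1. node 0  ⊔preds={0,1,3}  new={0}  old={}  +wl: 
  step 2. node 1  ⊔preds={}  new={}  stable
  step 3. node 2  ⊔preds={0}  new={}  stable
  step 4. node 3  ⊔preds={0}  new={0,1,3}  stable

Least fixpoint reached:
  node 0: {0}
  node 1: {}
  node 2: {}
  node 3: {0,1,3}

4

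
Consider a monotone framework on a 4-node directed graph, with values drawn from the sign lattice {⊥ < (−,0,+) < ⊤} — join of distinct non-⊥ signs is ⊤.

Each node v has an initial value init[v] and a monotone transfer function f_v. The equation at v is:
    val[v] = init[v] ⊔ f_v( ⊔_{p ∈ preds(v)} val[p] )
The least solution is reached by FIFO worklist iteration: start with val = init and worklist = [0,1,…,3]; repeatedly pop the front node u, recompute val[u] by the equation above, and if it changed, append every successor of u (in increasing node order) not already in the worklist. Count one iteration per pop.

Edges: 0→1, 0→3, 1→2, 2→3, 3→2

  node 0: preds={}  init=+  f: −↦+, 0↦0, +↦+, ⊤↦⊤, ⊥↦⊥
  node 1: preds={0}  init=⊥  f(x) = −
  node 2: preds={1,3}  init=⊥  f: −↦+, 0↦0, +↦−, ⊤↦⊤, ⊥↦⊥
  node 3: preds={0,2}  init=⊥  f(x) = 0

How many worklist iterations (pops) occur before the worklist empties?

6

Worklist (6 pops):
  #1 pop 0: in=⊥ → + (no change)
  #2 pop 1: in=+ → − (was ⊥); enqueue []
  #3 pop 2: in=− → + (was ⊥); enqueue []
  #4 pop 3: in=+ → 0 (was ⊥); enqueue [2]
  #5 pop 2: in=⊤ → ⊤ (was +); enqueue [3]
  #6 pop 3: in=⊤ → 0 (no change)

Fixpoint:
  val[0] = +
  val[1] = −
  val[2] = ⊤
  val[3] = 0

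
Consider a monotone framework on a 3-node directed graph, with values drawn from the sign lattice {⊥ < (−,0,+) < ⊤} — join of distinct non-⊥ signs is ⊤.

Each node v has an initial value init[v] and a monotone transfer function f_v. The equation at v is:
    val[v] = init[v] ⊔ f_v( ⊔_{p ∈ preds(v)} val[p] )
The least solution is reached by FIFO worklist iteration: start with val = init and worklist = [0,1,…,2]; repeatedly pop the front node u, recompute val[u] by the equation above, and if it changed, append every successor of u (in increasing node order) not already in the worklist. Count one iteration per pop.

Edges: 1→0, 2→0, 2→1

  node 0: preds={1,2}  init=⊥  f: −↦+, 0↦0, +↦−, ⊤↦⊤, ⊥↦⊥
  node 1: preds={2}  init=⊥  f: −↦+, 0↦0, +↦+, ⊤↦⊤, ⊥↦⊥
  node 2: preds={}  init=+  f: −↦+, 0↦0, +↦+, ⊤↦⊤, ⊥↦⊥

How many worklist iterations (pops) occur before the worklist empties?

Worklist (4 pops):
  #1 pop 0: in=+ → − (was ⊥); enqueue []
  #2 pop 1: in=+ → + (was ⊥); enqueue [0]
  #3 pop 2: in=⊥ → + (no change)
  #4 pop 0: in=+ → − (no change)

Fixpoint:
  val[0] = −
  val[1] = +
  val[2] = +

4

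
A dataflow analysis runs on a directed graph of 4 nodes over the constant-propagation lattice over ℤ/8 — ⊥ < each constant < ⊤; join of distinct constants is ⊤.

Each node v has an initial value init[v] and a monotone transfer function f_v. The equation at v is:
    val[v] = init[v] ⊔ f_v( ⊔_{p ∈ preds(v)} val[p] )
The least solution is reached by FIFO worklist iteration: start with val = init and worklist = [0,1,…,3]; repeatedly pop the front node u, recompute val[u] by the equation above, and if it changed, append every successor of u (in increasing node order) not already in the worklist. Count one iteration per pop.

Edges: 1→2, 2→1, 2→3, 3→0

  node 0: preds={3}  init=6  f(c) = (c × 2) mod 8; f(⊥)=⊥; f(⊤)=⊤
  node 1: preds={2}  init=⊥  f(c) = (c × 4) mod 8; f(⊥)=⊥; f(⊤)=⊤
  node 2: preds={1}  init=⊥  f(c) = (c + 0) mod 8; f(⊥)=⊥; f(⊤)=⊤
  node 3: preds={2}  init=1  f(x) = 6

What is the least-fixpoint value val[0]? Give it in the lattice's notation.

⊤

Iteration log — 5 steps:
  step 1. node 0  ⊔preds=1  new=⊤  old=6  +wl: 
  step 2. node 1  ⊔preds=⊥  new=⊥  stable
  step 3. node 2  ⊔preds=⊥  new=⊥  stable
  step 4. node 3  ⊔preds=⊥  new=⊤  old=1  +wl: 0
  step 5. node 0  ⊔preds=⊤  new=⊤  stable

Least fixpoint reached:
  node 0: ⊤
  node 1: ⊥
  node 2: ⊥
  node 3: ⊤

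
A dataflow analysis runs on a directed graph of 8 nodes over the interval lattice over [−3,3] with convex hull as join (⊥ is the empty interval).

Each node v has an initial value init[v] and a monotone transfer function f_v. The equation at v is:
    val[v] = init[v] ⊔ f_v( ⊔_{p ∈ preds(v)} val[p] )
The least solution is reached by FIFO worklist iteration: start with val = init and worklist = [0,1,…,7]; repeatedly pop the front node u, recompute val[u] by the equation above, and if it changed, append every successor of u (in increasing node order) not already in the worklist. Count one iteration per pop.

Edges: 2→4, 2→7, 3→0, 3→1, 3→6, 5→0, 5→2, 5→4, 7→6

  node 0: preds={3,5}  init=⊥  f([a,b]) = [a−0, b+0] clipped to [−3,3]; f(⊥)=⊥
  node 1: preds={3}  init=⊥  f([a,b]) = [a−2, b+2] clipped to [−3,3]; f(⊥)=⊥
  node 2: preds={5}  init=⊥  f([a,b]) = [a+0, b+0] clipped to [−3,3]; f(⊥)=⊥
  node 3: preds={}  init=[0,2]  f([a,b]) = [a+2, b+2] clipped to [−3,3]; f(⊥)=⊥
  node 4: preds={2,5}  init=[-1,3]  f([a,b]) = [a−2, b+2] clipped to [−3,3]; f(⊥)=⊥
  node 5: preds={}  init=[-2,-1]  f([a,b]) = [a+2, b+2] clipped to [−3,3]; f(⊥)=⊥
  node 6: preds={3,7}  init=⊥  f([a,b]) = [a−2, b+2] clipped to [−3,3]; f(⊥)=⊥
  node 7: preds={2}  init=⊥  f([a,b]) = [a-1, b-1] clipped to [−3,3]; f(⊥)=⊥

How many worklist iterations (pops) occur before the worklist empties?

9

Worklist (9 pops):
  #1 pop 0: in=[-2,2] → [-2,2] (was ⊥); enqueue []
  #2 pop 1: in=[0,2] → [-2,3] (was ⊥); enqueue []
  #3 pop 2: in=[-2,-1] → [-2,-1] (was ⊥); enqueue []
  #4 pop 3: in=⊥ → [0,2] (no change)
  #5 pop 4: in=[-2,-1] → [-3,3] (was [-1,3]); enqueue []
  #6 pop 5: in=⊥ → [-2,-1] (no change)
  #7 pop 6: in=[0,2] → [-2,3] (was ⊥); enqueue []
  #8 pop 7: in=[-2,-1] → [-3,-2] (was ⊥); enqueue [6]
  #9 pop 6: in=[-3,2] → [-3,3] (was [-2,3]); enqueue []

Fixpoint:
  val[0] = [-2,2]
  val[1] = [-2,3]
  val[2] = [-2,-1]
  val[3] = [0,2]
  val[4] = [-3,3]
  val[5] = [-2,-1]
  val[6] = [-3,3]
  val[7] = [-3,-2]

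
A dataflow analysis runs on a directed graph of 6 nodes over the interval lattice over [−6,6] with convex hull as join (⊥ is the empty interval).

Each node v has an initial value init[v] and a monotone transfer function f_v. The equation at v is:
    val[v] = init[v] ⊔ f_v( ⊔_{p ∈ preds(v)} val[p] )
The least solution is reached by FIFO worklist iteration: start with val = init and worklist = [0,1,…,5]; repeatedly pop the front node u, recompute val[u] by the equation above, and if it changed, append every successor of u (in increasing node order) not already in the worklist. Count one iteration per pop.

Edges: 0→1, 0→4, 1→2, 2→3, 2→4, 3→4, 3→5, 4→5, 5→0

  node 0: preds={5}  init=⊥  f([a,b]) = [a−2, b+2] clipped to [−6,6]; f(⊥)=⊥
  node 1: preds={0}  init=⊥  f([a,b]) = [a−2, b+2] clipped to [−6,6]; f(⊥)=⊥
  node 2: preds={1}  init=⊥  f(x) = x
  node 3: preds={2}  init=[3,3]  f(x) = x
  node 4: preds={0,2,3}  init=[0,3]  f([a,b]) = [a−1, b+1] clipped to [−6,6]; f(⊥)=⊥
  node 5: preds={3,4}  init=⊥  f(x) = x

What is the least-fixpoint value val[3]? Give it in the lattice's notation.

[-6,6]

Iteration log — 26 steps:
  step 1. node 0  ⊔preds=⊥  new=⊥  stable
  step 2. node 1  ⊔preds=⊥  new=⊥  stable
  step 3. node 2  ⊔preds=⊥  new=⊥  stable
  step 4. node 3  ⊔preds=⊥  new=[3,3]  stable
  step 5. node 4  ⊔preds=[3,3]  new=[0,4]  old=[0,3]  +wl: 
  step 6. node 5  ⊔preds=[0,4]  new=[0,4]  old=⊥  +wl: 0
  step 7. node 0  ⊔preds=[0,4]  new=[-2,6]  old=⊥  +wl: 1,4
  step 8. node 1  ⊔preds=[-2,6]  new=[-4,6]  old=⊥  +wl: 2
  step 9. node 4  ⊔preds=[-2,6]  new=[-3,6]  old=[0,4]  +wl: 5
  step 10. node 2  ⊔preds=[-4,6]  new=[-4,6]  old=⊥  +wl: 3,4
  step 11. node 5  ⊔preds=[-3,6]  new=[-3,6]  old=[0,4]  +wl: 0
  step 12. node 3  ⊔preds=[-4,6]  new=[-4,6]  old=[3,3]  +wl: 5
  step 13. node 4  ⊔preds=[-4,6]  new=[-5,6]  old=[-3,6]  +wl: 
  step 14. node 0  ⊔preds=[-3,6]  new=[-5,6]  old=[-2,6]  +wl: 1,4
  step 15. node 5  ⊔preds=[-5,6]  new=[-5,6]  old=[-3,6]  +wl: 0
  step 16. node 1  ⊔preds=[-5,6]  new=[-6,6]  old=[-4,6]  +wl: 2
  step 17. node 4  ⊔preds=[-5,6]  new=[-6,6]  old=[-5,6]  +wl: 5
  step 18. node 0  ⊔preds=[-5,6]  new=[-6,6]  old=[-5,6]  +wl: 1,4
  step 19. node 2  ⊔preds=[-6,6]  new=[-6,6]  old=[-4,6]  +wl: 3
  step 20. node 5  ⊔preds=[-6,6]  new=[-6,6]  old=[-5,6]  +wl: 0
  step 21. node 1  ⊔preds=[-6,6]  new=[-6,6]  stable
  step 22. node 4  ⊔preds=[-6,6]  new=[-6,6]  stable
  step 23. node 3  ⊔preds=[-6,6]  new=[-6,6]  old=[-4,6]  +wl: 4,5
  step 24. node 0  ⊔preds=[-6,6]  new=[-6,6]  stable
  step 25. node 4  ⊔preds=[-6,6]  new=[-6,6]  stable
  step 26. node 5  ⊔preds=[-6,6]  new=[-6,6]  stable

Least fixpoint reached:
  node 0: [-6,6]
  node 1: [-6,6]
  node 2: [-6,6]
  node 3: [-6,6]
  node 4: [-6,6]
  node 5: [-6,6]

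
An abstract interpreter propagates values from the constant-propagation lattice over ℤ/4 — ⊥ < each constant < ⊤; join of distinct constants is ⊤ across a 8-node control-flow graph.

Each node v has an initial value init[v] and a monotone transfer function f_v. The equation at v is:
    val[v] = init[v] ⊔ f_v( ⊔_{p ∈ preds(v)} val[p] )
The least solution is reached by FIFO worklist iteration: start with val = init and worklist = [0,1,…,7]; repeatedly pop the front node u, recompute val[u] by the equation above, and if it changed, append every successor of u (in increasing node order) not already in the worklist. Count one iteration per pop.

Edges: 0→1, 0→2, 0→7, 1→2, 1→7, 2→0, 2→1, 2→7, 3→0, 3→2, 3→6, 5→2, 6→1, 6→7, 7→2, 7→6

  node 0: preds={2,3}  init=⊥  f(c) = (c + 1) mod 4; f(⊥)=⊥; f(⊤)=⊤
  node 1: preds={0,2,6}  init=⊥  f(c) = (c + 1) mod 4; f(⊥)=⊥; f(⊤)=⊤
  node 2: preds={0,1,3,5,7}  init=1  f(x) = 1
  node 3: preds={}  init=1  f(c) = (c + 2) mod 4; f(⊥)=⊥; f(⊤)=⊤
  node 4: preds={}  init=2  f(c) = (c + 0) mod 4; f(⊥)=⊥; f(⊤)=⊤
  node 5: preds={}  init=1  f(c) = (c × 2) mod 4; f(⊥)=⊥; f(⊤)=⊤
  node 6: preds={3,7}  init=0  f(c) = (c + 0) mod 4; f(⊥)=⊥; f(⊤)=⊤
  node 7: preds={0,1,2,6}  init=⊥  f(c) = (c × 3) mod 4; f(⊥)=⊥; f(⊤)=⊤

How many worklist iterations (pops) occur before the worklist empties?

Worklist (11 pops):
  #1 pop 0: in=1 → 2 (was ⊥); enqueue []
  #2 pop 1: in=⊤ → ⊤ (was ⊥); enqueue []
  #3 pop 2: in=⊤ → 1 (no change)
  #4 pop 3: in=⊥ → 1 (no change)
  #5 pop 4: in=⊥ → 2 (no change)
  #6 pop 5: in=⊥ → 1 (no change)
  #7 pop 6: in=1 → ⊤ (was 0); enqueue [1]
  #8 pop 7: in=⊤ → ⊤ (was ⊥); enqueue [2,6]
  #9 pop 1: in=⊤ → ⊤ (no change)
  #10 pop 2: in=⊤ → 1 (no change)
  #11 pop 6: in=⊤ → ⊤ (no change)

Fixpoint:
  val[0] = 2
  val[1] = ⊤
  val[2] = 1
  val[3] = 1
  val[4] = 2
  val[5] = 1
  val[6] = ⊤
  val[7] = ⊤

11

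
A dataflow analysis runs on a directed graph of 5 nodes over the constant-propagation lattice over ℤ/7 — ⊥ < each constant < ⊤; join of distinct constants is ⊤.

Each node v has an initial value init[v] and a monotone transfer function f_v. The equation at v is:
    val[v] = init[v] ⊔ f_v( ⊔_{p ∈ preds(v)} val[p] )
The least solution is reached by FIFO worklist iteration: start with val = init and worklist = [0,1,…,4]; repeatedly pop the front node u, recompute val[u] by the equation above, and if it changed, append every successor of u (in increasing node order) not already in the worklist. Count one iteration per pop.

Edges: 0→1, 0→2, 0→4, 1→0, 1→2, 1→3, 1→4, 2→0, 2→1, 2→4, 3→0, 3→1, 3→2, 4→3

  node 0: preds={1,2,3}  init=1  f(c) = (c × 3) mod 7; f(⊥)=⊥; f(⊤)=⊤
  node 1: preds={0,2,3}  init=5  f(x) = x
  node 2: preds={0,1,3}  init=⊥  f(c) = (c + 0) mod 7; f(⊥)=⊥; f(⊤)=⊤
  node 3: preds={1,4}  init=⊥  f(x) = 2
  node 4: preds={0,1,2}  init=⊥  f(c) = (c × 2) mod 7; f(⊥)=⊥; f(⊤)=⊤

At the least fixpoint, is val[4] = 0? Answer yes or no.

no

Iteration log — 10 steps:
  step 1. node 0  ⊔preds=5  new=1  stable
  step 2. node 1  ⊔preds=1  new=⊤  old=5  +wl: 0
  step 3. node 2  ⊔preds=⊤  new=⊤  old=⊥  +wl: 1
  step 4. node 3  ⊔preds=⊤  new=2  old=⊥  +wl: 2
  step 5. node 4  ⊔preds=⊤  new=⊤  old=⊥  +wl: 3
  step 6. node 0  ⊔preds=⊤  new=⊤  old=1  +wl: 4
  step 7. node 1  ⊔preds=⊤  new=⊤  stable
  step 8. node 2  ⊔preds=⊤  new=⊤  stable
  step 9. node 3  ⊔preds=⊤  new=2  stable
  step 10. node 4  ⊔preds=⊤  new=⊤  stable

Least fixpoint reached:
  node 0: ⊤
  node 1: ⊤
  node 2: ⊤
  node 3: 2
  node 4: ⊤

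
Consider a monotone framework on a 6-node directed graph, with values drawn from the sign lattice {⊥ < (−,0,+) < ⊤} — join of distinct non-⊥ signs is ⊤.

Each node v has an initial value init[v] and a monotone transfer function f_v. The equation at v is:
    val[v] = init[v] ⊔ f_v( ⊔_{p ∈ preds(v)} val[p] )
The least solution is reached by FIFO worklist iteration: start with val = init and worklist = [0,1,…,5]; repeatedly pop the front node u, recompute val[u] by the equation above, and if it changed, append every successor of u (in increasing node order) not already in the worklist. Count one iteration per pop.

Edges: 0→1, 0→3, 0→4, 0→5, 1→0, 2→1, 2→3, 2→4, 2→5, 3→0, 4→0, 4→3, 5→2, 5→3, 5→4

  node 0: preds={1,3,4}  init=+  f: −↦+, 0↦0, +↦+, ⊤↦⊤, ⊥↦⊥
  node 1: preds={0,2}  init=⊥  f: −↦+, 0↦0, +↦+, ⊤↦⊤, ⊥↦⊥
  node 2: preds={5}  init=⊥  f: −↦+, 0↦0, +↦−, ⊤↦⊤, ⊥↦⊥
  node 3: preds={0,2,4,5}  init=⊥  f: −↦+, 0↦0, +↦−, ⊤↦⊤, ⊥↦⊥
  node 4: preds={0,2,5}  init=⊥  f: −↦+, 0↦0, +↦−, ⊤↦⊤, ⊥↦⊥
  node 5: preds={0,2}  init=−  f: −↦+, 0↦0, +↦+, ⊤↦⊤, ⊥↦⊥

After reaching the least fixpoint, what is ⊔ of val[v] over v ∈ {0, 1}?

⊤

Trace (15 dequeues):
  [1] u=0 | in ⊥ | out + | ==
  [2] u=1 | in + | out + | prev ⊥ | push {0}
  [3] u=2 | in − | out + | prev ⊥ | push {1}
  [4] u=3 | in ⊤ | out ⊤ | prev ⊥ | push {}
  [5] u=4 | in ⊤ | out ⊤ | prev ⊥ | push {3}
  [6] u=5 | in + | out ⊤ | prev − | push {2,4}
  [7] u=0 | in ⊤ | out ⊤ | prev + | push {5}
  [8] u=1 | in ⊤ | out ⊤ | prev + | push {0}
  [9] u=3 | in ⊤ | out ⊤ | ==
  [10] u=2 | in ⊤ | out ⊤ | prev + | push {1,3}
  [11] u=4 | in ⊤ | out ⊤ | ==
  [12] u=5 | in ⊤ | out ⊤ | ==
  [13] u=0 | in ⊤ | out ⊤ | ==
  [14] u=1 | in ⊤ | out ⊤ | ==
  [15] u=3 | in ⊤ | out ⊤ | ==

Converged values:
  [0] ⊤
  [1] ⊤
  [2] ⊤
  [3] ⊤
  [4] ⊤
  [5] ⊤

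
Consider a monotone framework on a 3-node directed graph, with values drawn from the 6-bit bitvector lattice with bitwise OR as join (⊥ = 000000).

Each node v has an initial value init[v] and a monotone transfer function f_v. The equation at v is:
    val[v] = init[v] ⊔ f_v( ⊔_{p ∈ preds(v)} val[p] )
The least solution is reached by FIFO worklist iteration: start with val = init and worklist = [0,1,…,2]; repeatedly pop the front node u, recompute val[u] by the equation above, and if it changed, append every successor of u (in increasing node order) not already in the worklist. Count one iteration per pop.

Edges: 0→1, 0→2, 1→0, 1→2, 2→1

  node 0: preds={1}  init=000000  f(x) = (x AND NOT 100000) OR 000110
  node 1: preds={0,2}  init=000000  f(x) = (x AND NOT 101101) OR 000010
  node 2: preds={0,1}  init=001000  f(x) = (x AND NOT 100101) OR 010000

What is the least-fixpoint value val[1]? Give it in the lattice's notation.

Iteration log — 8 steps:
  step 1. node 0  ⊔preds=000000  new=000110  old=000000  +wl: 
  step 2. node 1  ⊔preds=001110  new=000010  old=000000  +wl: 0
  step 3. node 2  ⊔preds=000110  new=011010  old=001000  +wl: 1
  step 4. node 0  ⊔preds=000010  new=000110  stable
  step 5. node 1  ⊔preds=011110  new=010010  old=000010  +wl: 0,2
  step 6. node 0  ⊔preds=010010  new=010110  old=000110  +wl: 1
  step 7. node 2  ⊔preds=010110  new=011010  stable
  step 8. node 1  ⊔preds=011110  new=010010  stable

Least fixpoint reached:
  node 0: 010110
  node 1: 010010
  node 2: 011010

010010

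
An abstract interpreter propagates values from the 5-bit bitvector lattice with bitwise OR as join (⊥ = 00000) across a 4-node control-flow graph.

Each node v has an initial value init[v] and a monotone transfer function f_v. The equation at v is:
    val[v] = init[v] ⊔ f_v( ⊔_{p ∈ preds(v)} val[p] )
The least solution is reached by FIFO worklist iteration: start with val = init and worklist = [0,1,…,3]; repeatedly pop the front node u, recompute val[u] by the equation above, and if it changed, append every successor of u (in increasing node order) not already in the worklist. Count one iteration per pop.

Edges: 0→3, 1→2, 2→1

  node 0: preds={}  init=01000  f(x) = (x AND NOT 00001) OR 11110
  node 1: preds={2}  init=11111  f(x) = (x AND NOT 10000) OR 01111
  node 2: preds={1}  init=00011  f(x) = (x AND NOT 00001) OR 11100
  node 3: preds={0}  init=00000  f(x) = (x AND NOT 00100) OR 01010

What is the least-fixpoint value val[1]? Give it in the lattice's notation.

11111

Worklist (5 pops):
  #1 pop 0: in=00000 → 11110 (was 01000); enqueue []
  #2 pop 1: in=00011 → 11111 (no change)
  #3 pop 2: in=11111 → 11111 (was 00011); enqueue [1]
  #4 pop 3: in=11110 → 11010 (was 00000); enqueue []
  #5 pop 1: in=11111 → 11111 (no change)

Fixpoint:
  val[0] = 11110
  val[1] = 11111
  val[2] = 11111
  val[3] = 11010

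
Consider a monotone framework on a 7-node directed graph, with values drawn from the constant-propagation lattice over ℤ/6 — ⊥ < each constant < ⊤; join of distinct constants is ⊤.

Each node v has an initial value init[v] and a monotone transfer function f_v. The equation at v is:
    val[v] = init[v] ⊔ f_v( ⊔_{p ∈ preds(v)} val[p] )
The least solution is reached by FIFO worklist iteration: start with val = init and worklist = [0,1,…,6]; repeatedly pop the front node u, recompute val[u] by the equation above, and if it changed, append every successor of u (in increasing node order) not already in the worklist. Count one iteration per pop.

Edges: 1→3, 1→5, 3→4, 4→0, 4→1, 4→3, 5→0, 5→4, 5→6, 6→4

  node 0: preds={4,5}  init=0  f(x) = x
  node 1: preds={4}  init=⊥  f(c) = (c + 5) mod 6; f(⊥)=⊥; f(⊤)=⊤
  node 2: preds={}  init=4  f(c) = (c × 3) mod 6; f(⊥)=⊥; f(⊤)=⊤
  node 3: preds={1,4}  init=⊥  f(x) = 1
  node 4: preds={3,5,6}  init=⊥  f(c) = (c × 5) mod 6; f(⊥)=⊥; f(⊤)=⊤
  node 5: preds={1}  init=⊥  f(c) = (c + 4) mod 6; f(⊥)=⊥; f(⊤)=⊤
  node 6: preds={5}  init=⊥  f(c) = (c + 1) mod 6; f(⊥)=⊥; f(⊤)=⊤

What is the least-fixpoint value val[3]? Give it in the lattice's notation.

1

Iteration log — 23 steps:
  step 1. node 0  ⊔preds=⊥  new=0  stable
  step 2. node 1  ⊔preds=⊥  new=⊥  stable
  step 3. node 2  ⊔preds=⊥  new=4  stable
  step 4. node 3  ⊔preds=⊥  new=1  old=⊥  +wl: 
  step 5. node 4  ⊔preds=1  new=5  old=⊥  +wl: 0,1,3
  step 6. node 5  ⊔preds=⊥  new=⊥  stable
  step 7. node 6  ⊔preds=⊥  new=⊥  stable
  step 8. node 0  ⊔preds=5  new=⊤  old=0  +wl: 
  step 9. node 1  ⊔preds=5  new=4  old=⊥  +wl: 5
  step 10. node 3  ⊔preds=⊤  new=1  stable
  step 11. node 5  ⊔preds=4  new=2  old=⊥  +wl: 0,4,6
  step 12. node 0  ⊔preds=⊤  new=⊤  stable
  step 13. node 4  ⊔preds=⊤  new=⊤  old=5  +wl: 0,1,3
  step 14. node 6  ⊔preds=2  new=3  old=⊥  +wl: 4
  step 15. node 0  ⊔preds=⊤  new=⊤  stable
  step 16. node 1  ⊔preds=⊤  new=⊤  old=4  +wl: 5
  step 17. node 3  ⊔preds=⊤  new=1  stable
  step 18. node 4  ⊔preds=⊤  new=⊤  stable
  step 19. node 5  ⊔preds=⊤  new=⊤  old=2  +wl: 0,4,6
  step 20. node 0  ⊔preds=⊤  new=⊤  stable
  step 21. node 4  ⊔preds=⊤  new=⊤  stable
  step 22. node 6  ⊔preds=⊤  new=⊤  old=3  +wl: 4
  step 23. node 4  ⊔preds=⊤  new=⊤  stable

Least fixpoint reached:
  node 0: ⊤
  node 1: ⊤
  node 2: 4
  node 3: 1
  node 4: ⊤
  node 5: ⊤
  node 6: ⊤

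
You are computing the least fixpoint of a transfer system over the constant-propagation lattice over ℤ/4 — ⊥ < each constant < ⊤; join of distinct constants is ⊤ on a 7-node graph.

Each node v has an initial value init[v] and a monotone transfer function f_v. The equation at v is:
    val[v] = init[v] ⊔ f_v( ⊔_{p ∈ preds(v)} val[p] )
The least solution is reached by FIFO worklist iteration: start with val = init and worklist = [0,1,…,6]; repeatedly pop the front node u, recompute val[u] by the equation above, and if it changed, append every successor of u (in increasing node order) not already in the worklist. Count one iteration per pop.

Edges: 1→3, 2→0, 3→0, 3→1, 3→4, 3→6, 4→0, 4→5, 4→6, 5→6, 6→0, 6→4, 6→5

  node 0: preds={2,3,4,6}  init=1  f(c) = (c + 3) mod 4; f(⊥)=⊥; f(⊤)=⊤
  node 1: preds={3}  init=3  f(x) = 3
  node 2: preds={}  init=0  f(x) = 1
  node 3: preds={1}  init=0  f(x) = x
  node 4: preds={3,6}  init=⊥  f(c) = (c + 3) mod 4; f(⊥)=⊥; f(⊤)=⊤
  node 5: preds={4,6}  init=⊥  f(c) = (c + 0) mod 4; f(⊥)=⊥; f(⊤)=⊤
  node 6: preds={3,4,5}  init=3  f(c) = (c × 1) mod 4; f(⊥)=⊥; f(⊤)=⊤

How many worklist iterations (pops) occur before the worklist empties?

Iteration log — 11 steps:
  step 1. node 0  ⊔preds=⊤  new=⊤  old=1  +wl: 
  step 2. node 1  ⊔preds=0  new=3  stable
  step 3. node 2  ⊔preds=⊥  new=⊤  old=0  +wl: 0
  step 4. node 3  ⊔preds=3  new=⊤  old=0  +wl: 1
  step 5. node 4  ⊔preds=⊤  new=⊤  old=⊥  +wl: 
  step 6. node 5  ⊔preds=⊤  new=⊤  old=⊥  +wl: 
  step 7. node 6  ⊔preds=⊤  new=⊤  old=3  +wl: 4,5
  step 8. node 0  ⊔preds=⊤  new=⊤  stable
  step 9. node 1  ⊔preds=⊤  new=3  stable
  step 10. node 4  ⊔preds=⊤  new=⊤  stable
  step 11. node 5  ⊔preds=⊤  new=⊤  stable

Least fixpoint reached:
  node 0: ⊤
  node 1: 3
  node 2: ⊤
  node 3: ⊤
  node 4: ⊤
  node 5: ⊤
  node 6: ⊤

11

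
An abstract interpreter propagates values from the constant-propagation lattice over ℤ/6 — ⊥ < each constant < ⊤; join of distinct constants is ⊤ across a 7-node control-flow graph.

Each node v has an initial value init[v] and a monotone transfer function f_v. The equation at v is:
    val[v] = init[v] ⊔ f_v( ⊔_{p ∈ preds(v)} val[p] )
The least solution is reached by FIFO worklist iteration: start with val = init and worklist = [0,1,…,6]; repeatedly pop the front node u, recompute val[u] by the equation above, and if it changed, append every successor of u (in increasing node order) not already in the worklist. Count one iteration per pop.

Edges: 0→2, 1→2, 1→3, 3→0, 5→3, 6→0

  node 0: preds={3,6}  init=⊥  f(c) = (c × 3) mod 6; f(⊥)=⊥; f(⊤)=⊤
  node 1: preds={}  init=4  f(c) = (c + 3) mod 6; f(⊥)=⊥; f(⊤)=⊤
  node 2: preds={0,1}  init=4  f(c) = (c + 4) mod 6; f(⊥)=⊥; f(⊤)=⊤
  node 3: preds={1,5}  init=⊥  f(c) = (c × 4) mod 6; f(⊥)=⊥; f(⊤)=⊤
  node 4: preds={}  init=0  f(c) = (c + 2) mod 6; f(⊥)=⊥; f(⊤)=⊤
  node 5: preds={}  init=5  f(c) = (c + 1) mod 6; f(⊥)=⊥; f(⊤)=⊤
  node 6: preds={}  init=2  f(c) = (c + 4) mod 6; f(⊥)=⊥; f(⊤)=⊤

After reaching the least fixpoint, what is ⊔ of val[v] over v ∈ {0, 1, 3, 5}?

Iteration log — 9 steps:
  step 1. node 0  ⊔preds=2  new=0  old=⊥  +wl: 
  step 2. node 1  ⊔preds=⊥  new=4  stable
  step 3. node 2  ⊔preds=⊤  new=⊤  old=4  +wl: 
  step 4. node 3  ⊔preds=⊤  new=⊤  old=⊥  +wl: 0
  step 5. node 4  ⊔preds=⊥  new=0  stable
  step 6. node 5  ⊔preds=⊥  new=5  stable
  step 7. node 6  ⊔preds=⊥  new=2  stable
  step 8. node 0  ⊔preds=⊤  new=⊤  old=0  +wl: 2
  step 9. node 2  ⊔preds=⊤  new=⊤  stable

Least fixpoint reached:
  node 0: ⊤
  node 1: 4
  node 2: ⊤
  node 3: ⊤
  node 4: 0
  node 5: 5
  node 6: 2

⊤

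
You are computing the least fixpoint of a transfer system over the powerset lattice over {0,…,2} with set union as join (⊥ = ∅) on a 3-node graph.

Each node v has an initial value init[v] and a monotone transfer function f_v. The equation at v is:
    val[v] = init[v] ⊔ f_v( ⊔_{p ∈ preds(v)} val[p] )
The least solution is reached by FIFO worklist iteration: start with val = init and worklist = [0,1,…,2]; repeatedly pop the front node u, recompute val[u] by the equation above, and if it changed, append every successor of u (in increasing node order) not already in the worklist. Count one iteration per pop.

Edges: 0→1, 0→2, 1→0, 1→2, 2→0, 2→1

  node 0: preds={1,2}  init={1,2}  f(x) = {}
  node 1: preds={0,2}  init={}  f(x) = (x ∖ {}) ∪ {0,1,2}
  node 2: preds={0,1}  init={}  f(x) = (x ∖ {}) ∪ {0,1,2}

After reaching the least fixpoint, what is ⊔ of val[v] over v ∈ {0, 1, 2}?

{0,1,2}

Iteration log — 5 steps:
  step 1. node 0  ⊔preds={}  new={1,2}  stable
  step 2. node 1  ⊔preds={1,2}  new={0,1,2}  old={}  +wl: 0
  step 3. node 2  ⊔preds={0,1,2}  new={0,1,2}  old={}  +wl: 1
  step 4. node 0  ⊔preds={0,1,2}  new={1,2}  stable
  step 5. node 1  ⊔preds={0,1,2}  new={0,1,2}  stable

Least fixpoint reached:
  node 0: {1,2}
  node 1: {0,1,2}
  node 2: {0,1,2}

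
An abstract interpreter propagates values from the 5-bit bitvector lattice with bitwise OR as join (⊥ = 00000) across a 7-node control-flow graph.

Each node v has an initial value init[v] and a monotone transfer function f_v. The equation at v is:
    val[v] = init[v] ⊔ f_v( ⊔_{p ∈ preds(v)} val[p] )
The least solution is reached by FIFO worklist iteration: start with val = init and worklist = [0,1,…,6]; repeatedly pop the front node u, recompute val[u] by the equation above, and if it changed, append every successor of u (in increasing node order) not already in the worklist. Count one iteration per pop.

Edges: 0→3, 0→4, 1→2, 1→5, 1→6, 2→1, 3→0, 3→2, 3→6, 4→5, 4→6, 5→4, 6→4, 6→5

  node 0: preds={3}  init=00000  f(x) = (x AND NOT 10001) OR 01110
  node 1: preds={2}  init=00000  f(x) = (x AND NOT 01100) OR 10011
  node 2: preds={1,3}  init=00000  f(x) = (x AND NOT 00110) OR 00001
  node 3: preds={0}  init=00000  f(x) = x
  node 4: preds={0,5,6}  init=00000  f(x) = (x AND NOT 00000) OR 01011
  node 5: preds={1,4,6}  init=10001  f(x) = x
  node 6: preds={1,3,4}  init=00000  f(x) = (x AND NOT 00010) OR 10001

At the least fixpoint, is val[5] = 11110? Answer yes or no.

Worklist (13 pops):
  #1 pop 0: in=00000 → 01110 (was 00000); enqueue []
  #2 pop 1: in=00000 → 10011 (was 00000); enqueue []
  #3 pop 2: in=10011 → 10001 (was 00000); enqueue [1]
  #4 pop 3: in=01110 → 01110 (was 00000); enqueue [0,2]
  #5 pop 4: in=11111 → 11111 (was 00000); enqueue []
  #6 pop 5: in=11111 → 11111 (was 10001); enqueue [4]
  #7 pop 6: in=11111 → 11101 (was 00000); enqueue [5]
  #8 pop 1: in=10001 → 10011 (no change)
  #9 pop 0: in=01110 → 01110 (no change)
  #10 pop 2: in=11111 → 11001 (was 10001); enqueue [1]
  #11 pop 4: in=11111 → 11111 (no change)
  #12 pop 5: in=11111 → 11111 (no change)
  #13 pop 1: in=11001 → 10011 (no change)

Fixpoint:
  val[0] = 01110
  val[1] = 10011
  val[2] = 11001
  val[3] = 01110
  val[4] = 11111
  val[5] = 11111
  val[6] = 11101

no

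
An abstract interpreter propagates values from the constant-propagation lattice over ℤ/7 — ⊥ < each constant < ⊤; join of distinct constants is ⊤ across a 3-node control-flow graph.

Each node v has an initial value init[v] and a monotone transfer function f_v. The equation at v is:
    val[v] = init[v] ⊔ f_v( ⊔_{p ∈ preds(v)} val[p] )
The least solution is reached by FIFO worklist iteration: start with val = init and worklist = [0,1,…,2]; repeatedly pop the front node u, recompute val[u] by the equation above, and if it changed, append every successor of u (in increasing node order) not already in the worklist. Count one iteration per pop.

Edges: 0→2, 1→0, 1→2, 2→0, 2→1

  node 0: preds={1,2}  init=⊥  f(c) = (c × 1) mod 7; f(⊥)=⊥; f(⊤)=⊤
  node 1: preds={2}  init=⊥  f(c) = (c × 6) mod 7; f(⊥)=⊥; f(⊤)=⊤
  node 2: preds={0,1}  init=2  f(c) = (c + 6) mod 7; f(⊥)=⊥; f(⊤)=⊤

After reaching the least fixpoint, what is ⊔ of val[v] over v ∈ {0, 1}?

⊤

Worklist (7 pops):
  #1 pop 0: in=2 → 2 (was ⊥); enqueue []
  #2 pop 1: in=2 → 5 (was ⊥); enqueue [0]
  #3 pop 2: in=⊤ → ⊤ (was 2); enqueue [1]
  #4 pop 0: in=⊤ → ⊤ (was 2); enqueue [2]
  #5 pop 1: in=⊤ → ⊤ (was 5); enqueue [0]
  #6 pop 2: in=⊤ → ⊤ (no change)
  #7 pop 0: in=⊤ → ⊤ (no change)

Fixpoint:
  val[0] = ⊤
  val[1] = ⊤
  val[2] = ⊤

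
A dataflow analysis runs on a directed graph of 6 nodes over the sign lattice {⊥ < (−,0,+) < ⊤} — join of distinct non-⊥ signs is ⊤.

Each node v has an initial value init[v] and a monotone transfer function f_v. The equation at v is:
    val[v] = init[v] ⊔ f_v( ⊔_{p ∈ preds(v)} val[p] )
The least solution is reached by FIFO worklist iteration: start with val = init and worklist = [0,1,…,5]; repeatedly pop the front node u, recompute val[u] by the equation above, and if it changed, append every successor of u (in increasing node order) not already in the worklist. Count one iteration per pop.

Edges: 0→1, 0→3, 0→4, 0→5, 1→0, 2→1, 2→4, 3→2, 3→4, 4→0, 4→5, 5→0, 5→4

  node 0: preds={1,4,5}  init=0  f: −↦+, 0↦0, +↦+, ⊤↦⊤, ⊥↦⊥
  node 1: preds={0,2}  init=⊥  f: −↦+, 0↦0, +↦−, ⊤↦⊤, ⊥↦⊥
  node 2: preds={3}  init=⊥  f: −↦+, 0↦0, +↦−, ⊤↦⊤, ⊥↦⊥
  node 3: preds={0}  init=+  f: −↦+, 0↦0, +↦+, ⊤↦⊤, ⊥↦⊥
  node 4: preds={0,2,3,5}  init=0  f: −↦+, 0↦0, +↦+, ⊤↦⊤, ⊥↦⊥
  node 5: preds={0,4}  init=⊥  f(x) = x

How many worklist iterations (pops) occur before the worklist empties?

Trace (14 dequeues):
  [1] u=0 | in 0 | out 0 | ==
  [2] u=1 | in 0 | out 0 | prev ⊥ | push {0}
  [3] u=2 | in + | out − | prev ⊥ | push {1}
  [4] u=3 | in 0 | out ⊤ | prev + | push {2}
  [5] u=4 | in ⊤ | out ⊤ | prev 0 | push {}
  [6] u=5 | in ⊤ | out ⊤ | prev ⊥ | push {4}
  [7] u=0 | in ⊤ | out ⊤ | prev 0 | push {3,5}
  [8] u=1 | in ⊤ | out ⊤ | prev 0 | push {0}
  [9] u=2 | in ⊤ | out ⊤ | prev − | push {1}
  [10] u=4 | in ⊤ | out ⊤ | ==
  [11] u=3 | in ⊤ | out ⊤ | ==
  [12] u=5 | in ⊤ | out ⊤ | ==
  [13] u=0 | in ⊤ | out ⊤ | ==
  [14] u=1 | in ⊤ | out ⊤ | ==

Converged values:
  [0] ⊤
  [1] ⊤
  [2] ⊤
  [3] ⊤
  [4] ⊤
  [5] ⊤

14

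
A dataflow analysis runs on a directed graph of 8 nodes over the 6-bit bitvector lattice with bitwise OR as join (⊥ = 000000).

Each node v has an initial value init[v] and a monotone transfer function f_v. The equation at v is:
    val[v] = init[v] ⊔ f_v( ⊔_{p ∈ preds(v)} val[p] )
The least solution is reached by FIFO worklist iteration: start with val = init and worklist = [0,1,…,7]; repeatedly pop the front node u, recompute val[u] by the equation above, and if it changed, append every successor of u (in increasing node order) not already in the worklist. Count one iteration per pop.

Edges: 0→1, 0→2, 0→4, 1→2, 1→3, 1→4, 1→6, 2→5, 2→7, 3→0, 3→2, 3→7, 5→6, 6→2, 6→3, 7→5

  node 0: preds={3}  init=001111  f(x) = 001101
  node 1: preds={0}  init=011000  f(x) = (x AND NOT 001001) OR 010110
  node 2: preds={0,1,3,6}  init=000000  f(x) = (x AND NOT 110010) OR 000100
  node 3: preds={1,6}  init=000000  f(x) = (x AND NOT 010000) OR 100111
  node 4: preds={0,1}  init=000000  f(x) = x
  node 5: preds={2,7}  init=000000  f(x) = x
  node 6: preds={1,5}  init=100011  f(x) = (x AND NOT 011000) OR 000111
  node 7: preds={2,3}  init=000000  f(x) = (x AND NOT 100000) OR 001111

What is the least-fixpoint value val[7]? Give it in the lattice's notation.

Worklist (13 pops):
  #1 pop 0: in=000000 → 001111 (no change)
  #2 pop 1: in=001111 → 011110 (was 011000); enqueue []
  #3 pop 2: in=111111 → 001101 (was 000000); enqueue []
  #4 pop 3: in=111111 → 101111 (was 000000); enqueue [0,2]
  #5 pop 4: in=011111 → 011111 (was 000000); enqueue []
  #6 pop 5: in=001101 → 001101 (was 000000); enqueue []
  #7 pop 6: in=011111 → 100111 (was 100011); enqueue [3]
  #8 pop 7: in=101111 → 001111 (was 000000); enqueue [5]
  #9 pop 0: in=101111 → 001111 (no change)
  #10 pop 2: in=111111 → 001101 (no change)
  #11 pop 3: in=111111 → 101111 (no change)
  #12 pop 5: in=001111 → 001111 (was 001101); enqueue [6]
  #13 pop 6: in=011111 → 100111 (no change)

Fixpoint:
  val[0] = 001111
  val[1] = 011110
  val[2] = 001101
  val[3] = 101111
  val[4] = 011111
  val[5] = 001111
  val[6] = 100111
  val[7] = 001111

001111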